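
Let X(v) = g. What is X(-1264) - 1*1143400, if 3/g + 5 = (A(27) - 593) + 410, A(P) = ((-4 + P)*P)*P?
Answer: -18956428597/16579 ≈ -1.1434e+6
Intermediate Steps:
A(P) = P²*(-4 + P) (A(P) = (P*(-4 + P))*P = P²*(-4 + P))
g = 3/16579 (g = 3/(-5 + ((27²*(-4 + 27) - 593) + 410)) = 3/(-5 + ((729*23 - 593) + 410)) = 3/(-5 + ((16767 - 593) + 410)) = 3/(-5 + (16174 + 410)) = 3/(-5 + 16584) = 3/16579 ≈ 0.00018095)
X(v) = 3/16579
X(-1264) - 1*1143400 = 3/16579 - 1*1143400 = 3/16579 - 1143400 = -18956428597/16579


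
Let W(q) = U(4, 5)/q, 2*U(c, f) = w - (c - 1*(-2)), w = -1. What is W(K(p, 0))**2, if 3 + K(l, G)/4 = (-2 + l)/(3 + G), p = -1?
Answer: 49/1024 ≈ 0.047852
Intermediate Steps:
K(l, G) = -12 + 4*(-2 + l)/(3 + G) (K(l, G) = -12 + 4*((-2 + l)/(3 + G)) = -12 + 4*(-2 + l)/(3 + G))
U(c, f) = -3/2 - c/2 (U(c, f) = (-1 - (c - 1*(-2)))/2 = (-1 - (c + 2))/2 = (-1 - (2 + c))/2 = (-1 + (-2 - c))/2 = (-3 - c)/2 = -3/2 - c/2)
W(q) = -7/(2*q) (W(q) = (-3/2 - 1/2*4)/q = (-3/2 - 2)/q = -7/(2*q))
W(K(p, 0))**2 = (-7*(3 + 0)/(4*(-11 - 1 - 3*0))/2)**2 = (-7*3/(4*(-11 - 1 + 0))/2)**2 = (-7/(2*(4*(1/3)*(-12))))**2 = (-7/2/(-16))**2 = (-7/2*(-1/16))**2 = (7/32)**2 = 49/1024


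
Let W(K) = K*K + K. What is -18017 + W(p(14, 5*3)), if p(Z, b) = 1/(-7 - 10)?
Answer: -5206929/289 ≈ -18017.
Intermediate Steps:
p(Z, b) = -1/17 (p(Z, b) = 1/(-17) = -1/17)
W(K) = K + K² (W(K) = K² + K = K + K²)
-18017 + W(p(14, 5*3)) = -18017 - (1 - 1/17)/17 = -18017 - 1/17*16/17 = -18017 - 16/289 = -5206929/289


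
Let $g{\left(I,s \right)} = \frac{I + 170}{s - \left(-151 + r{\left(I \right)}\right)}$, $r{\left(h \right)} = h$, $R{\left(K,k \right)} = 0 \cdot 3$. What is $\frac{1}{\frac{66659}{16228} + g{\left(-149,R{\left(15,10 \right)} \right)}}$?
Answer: $\frac{202850}{847437} \approx 0.23937$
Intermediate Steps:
$R{\left(K,k \right)} = 0$
$g{\left(I,s \right)} = \frac{170 + I}{151 + s - I}$ ($g{\left(I,s \right)} = \frac{I + 170}{s - \left(-151 + I\right)} = \frac{170 + I}{151 + s - I}$)
$\frac{1}{\frac{66659}{16228} + g{\left(-149,R{\left(15,10 \right)} \right)}} = \frac{1}{\frac{66659}{16228} + \frac{170 - 149}{151 + 0 - -149}} = \frac{1}{66659 \cdot \frac{1}{16228} + \frac{1}{151 + 0 + 149} \cdot 21} = \frac{1}{\frac{66659}{16228} + \frac{1}{300} \cdot 21} = \frac{1}{\frac{66659}{16228} + \frac{7}{100}} = \frac{1}{\frac{847437}{202850}} = \frac{202850}{847437}$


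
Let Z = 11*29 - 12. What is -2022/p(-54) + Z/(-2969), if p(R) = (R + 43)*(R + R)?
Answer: -1061339/587862 ≈ -1.8054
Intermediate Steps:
p(R) = 2*R*(43 + R) (p(R) = (43 + R)*(2*R) = 2*R*(43 + R))
Z = 307 (Z = 319 - 12 = 307)
-2022/p(-54) + Z/(-2969) = -2022*(-1/(108*(43 - 54))) + 307/(-2969) = -2022/(2*(-54)*(-11)) + 307*(-1/2969) = -2022/1188 - 307/2969 = -2022*1/1188 - 307/2969 = -337/198 - 307/2969 = -1061339/587862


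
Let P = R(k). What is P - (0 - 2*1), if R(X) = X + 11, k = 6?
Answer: 19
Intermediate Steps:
R(X) = 11 + X
P = 17 (P = 11 + 6 = 17)
P - (0 - 2*1) = 17 - (0 - 2*1) = 17 - (0 - 2) = 17 - 1*(-2) = 17 + 2 = 19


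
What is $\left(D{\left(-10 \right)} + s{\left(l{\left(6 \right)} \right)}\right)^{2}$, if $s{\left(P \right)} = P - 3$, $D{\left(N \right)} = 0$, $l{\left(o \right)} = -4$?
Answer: $49$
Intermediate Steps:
$s{\left(P \right)} = -3 + P$
$\left(D{\left(-10 \right)} + s{\left(l{\left(6 \right)} \right)}\right)^{2} = \left(0 - 7\right)^{2} = \left(-7\right)^{2} = 49$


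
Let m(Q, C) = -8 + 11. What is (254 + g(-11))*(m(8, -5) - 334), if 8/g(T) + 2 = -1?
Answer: -249574/3 ≈ -83191.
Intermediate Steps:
m(Q, C) = 3
g(T) = -8/3 (g(T) = 8/(-2 - 1) = 8/(-3) = 8*(-⅓) = -8/3)
(254 + g(-11))*(m(8, -5) - 334) = (254 - 8/3)*(3 - 334) = (754/3)*(-331) = -249574/3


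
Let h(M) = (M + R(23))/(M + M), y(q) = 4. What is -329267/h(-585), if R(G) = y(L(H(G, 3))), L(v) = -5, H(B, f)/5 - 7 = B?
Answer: -385242390/581 ≈ -6.6307e+5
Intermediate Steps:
H(B, f) = 35 + 5*B
R(G) = 4
h(M) = (4 + M)/(2*M) (h(M) = (M + 4)/(M + M) = (4 + M)/((2*M)) = (4 + M)*(1/(2*M)) = (4 + M)/(2*M))
-329267/h(-585) = -329267*(-1170/(4 - 585)) = -329267/((1/2)*(-1/585)*(-581)) = -329267/581/1170 = -329267*1170/581 = -385242390/581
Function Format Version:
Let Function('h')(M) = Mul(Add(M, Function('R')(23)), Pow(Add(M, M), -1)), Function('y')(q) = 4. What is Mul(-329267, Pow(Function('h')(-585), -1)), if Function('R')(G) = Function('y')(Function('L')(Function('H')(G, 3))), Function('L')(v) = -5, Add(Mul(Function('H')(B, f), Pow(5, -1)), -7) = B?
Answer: Rational(-385242390, 581) ≈ -6.6307e+5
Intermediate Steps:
Function('H')(B, f) = Add(35, Mul(5, B))
Function('R')(G) = 4
Function('h')(M) = Mul(Rational(1, 2), Pow(M, -1), Add(4, M)) (Function('h')(M) = Mul(Add(M, 4), Pow(Add(M, M), -1)) = Mul(Add(4, M), Pow(Mul(2, M), -1)) = Mul(Add(4, M), Mul(Rational(1, 2), Pow(M, -1))) = Mul(Rational(1, 2), Pow(M, -1), Add(4, M)))
Mul(-329267, Pow(Function('h')(-585), -1)) = Mul(-329267, Pow(Mul(Rational(1, 2), Pow(-585, -1), Add(4, -585)), -1)) = Mul(-329267, Pow(Mul(Rational(1, 2), Rational(-1, 585), -581), -1)) = Mul(-329267, Pow(Rational(581, 1170), -1)) = Mul(-329267, Rational(1170, 581)) = Rational(-385242390, 581)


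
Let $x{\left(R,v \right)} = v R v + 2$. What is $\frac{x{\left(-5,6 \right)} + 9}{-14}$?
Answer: $\frac{169}{14} \approx 12.071$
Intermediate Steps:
$x{\left(R,v \right)} = 2 + R v^{2}$ ($x{\left(R,v \right)} = R v v + 2 = R v^{2} + 2 = 2 + R v^{2}$)
$\frac{x{\left(-5,6 \right)} + 9}{-14} = \frac{\left(2 - 5 \cdot 6^{2}\right) + 9}{-14} = - \frac{\left(2 - 180\right) + 9}{14} = - \frac{-178 + 9}{14} = \left(- \frac{1}{14}\right) \left(-169\right) = \frac{169}{14}$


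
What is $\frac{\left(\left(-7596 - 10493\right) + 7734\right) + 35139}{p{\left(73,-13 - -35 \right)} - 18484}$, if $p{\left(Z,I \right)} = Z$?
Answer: $- \frac{24784}{18411} \approx -1.3462$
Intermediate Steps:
$\frac{\left(\left(-7596 - 10493\right) + 7734\right) + 35139}{p{\left(73,-13 - -35 \right)} - 18484} = \frac{\left(\left(-7596 - 10493\right) + 7734\right) + 35139}{73 - 18484} = \frac{\left(-18089 + 7734\right) + 35139}{-18411} = \left(-10355 + 35139\right) \left(- \frac{1}{18411}\right) = 24784 \left(- \frac{1}{18411}\right) = - \frac{24784}{18411}$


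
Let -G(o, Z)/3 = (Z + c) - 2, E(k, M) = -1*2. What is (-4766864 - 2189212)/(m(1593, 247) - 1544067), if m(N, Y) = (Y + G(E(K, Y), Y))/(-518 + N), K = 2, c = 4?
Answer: 299111268/66394901 ≈ 4.5050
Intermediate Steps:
E(k, M) = -2
G(o, Z) = -6 - 3*Z (G(o, Z) = -3*((Z + 4) - 2) = -3*((4 + Z) - 2) = -3*(2 + Z) = -6 - 3*Z)
m(N, Y) = (-6 - 2*Y)/(-518 + N) (m(N, Y) = (Y + (-6 - 3*Y))/(-518 + N) = (-6 - 2*Y)/(-518 + N))
(-4766864 - 2189212)/(m(1593, 247) - 1544067) = (-4766864 - 2189212)/(2*(-3 - 1*247)/(-518 + 1593) - 1544067) = -6956076/(2*(-3 - 247)/1075 - 1544067) = -6956076/(2*(1/1075)*(-250) - 1544067) = -6956076/(-20/43 - 1544067) = -6956076/(-66394901/43) = -6956076*(-43/66394901) = 299111268/66394901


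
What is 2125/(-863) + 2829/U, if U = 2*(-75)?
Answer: -920059/43150 ≈ -21.322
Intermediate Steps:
U = -150
2125/(-863) + 2829/U = 2125/(-863) + 2829/(-150) = 2125*(-1/863) + 2829*(-1/150) = -2125/863 - 943/50 = -920059/43150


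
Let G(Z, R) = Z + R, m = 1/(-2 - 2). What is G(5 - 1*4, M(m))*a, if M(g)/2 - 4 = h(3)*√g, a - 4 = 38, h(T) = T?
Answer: 378 + 126*I ≈ 378.0 + 126.0*I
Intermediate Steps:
m = -¼ (m = 1/(-4) = -¼ ≈ -0.25000)
a = 42 (a = 4 + 38 = 42)
M(g) = 8 + 6*√g (M(g) = 8 + 2*(3*√g) = 8 + 6*√g)
G(Z, R) = R + Z
G(5 - 1*4, M(m))*a = ((8 + 6*√(-¼)) + (5 - 1*4))*42 = ((8 + 6*(I/2)) + (5 - 4))*42 = ((8 + 3*I) + 1)*42 = (9 + 3*I)*42 = 378 + 126*I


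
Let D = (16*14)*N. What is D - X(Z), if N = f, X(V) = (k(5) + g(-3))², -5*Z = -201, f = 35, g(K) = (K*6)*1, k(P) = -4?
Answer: 7356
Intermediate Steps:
g(K) = 6*K (g(K) = (6*K)*1 = 6*K)
Z = 201/5 (Z = -⅕*(-201) = 201/5 ≈ 40.200)
X(V) = 484 (X(V) = (-4 + 6*(-3))² = (-4 - 18)² = (-22)² = 484)
N = 35
D = 7840 (D = (16*14)*35 = 224*35 = 7840)
D - X(Z) = 7840 - 1*484 = 7840 - 484 = 7356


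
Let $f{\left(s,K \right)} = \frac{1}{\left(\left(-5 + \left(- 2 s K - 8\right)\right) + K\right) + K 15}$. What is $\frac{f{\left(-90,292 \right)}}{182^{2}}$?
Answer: $\frac{1}{1895322156} \approx 5.2761 \cdot 10^{-10}$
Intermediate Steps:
$f{\left(s,K \right)} = \frac{1}{-13 + 16 K - 2 K s}$ ($f{\left(s,K \right)} = \frac{1}{\left(\left(-5 - \left(8 + 2 K s\right)\right) + K\right) + 15 K} = \frac{1}{\left(\left(-13 - 2 K s\right) + K\right) + 15 K} = \frac{1}{\left(-13 + K - 2 K s\right) + 15 K} = \frac{1}{-13 + 16 K - 2 K s}$)
$\frac{f{\left(-90,292 \right)}}{182^{2}} = \frac{\left(-1\right) \frac{1}{13 - 4672 + 2 \cdot 292 \left(-90\right)}}{182^{2}} = \frac{\left(-1\right) \frac{1}{13 - 4672 - 52560}}{33124} = - \frac{1}{-57219} \cdot \frac{1}{33124} = \left(-1\right) \left(- \frac{1}{57219}\right) \frac{1}{33124} = \frac{1}{57219} \cdot \frac{1}{33124} = \frac{1}{1895322156}$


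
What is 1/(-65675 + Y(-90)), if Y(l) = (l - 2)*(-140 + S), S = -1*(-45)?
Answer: -1/56935 ≈ -1.7564e-5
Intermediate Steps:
S = 45
Y(l) = 190 - 95*l (Y(l) = (l - 2)*(-140 + 45) = (-2 + l)*(-95) = 190 - 95*l)
1/(-65675 + Y(-90)) = 1/(-65675 + (190 - 95*(-90))) = 1/(-65675 + (190 + 8550)) = 1/(-65675 + 8740) = 1/(-56935) = -1/56935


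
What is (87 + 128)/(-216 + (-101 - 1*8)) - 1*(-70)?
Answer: 4507/65 ≈ 69.339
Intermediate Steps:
(87 + 128)/(-216 + (-101 - 1*8)) - 1*(-70) = 215/(-216 + (-101 - 8)) + 70 = 215/(-216 - 109) + 70 = 215/(-325) + 70 = 215*(-1/325) + 70 = -43/65 + 70 = 4507/65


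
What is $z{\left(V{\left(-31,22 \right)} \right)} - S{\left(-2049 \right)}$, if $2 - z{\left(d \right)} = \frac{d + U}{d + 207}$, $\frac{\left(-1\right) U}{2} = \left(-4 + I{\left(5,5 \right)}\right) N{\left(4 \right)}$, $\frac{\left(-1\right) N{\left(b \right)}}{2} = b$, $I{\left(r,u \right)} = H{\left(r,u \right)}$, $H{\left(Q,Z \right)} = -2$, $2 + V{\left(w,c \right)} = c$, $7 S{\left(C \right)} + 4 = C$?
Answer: $\frac{469741}{1589} \approx 295.62$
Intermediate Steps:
$S{\left(C \right)} = - \frac{4}{7} + \frac{C}{7}$
$V{\left(w,c \right)} = -2 + c$
$I{\left(r,u \right)} = -2$
$N{\left(b \right)} = - 2 b$
$U = -96$ ($U = - 2 \left(-4 - 2\right) \left(\left(-2\right) 4\right) = - 2 \left(\left(-6\right) \left(-8\right)\right) = \left(-2\right) 48 = -96$)
$z{\left(d \right)} = 2 - \frac{-96 + d}{207 + d}$ ($z{\left(d \right)} = 2 - \frac{d - 96}{d + 207} = 2 - \frac{-96 + d}{207 + d}$)
$z{\left(V{\left(-31,22 \right)} \right)} - S{\left(-2049 \right)} = \frac{510 + \left(-2 + 22\right)}{207 + \left(-2 + 22\right)} - \left(- \frac{4}{7} + \frac{1}{7} \left(-2049\right)\right) = \frac{510 + 20}{207 + 20} - \left(- \frac{4}{7} - \frac{2049}{7}\right) = \frac{1}{227} \cdot 530 - - \frac{2053}{7} = \frac{1}{227} \cdot 530 + \frac{2053}{7} = \frac{530}{227} + \frac{2053}{7} = \frac{469741}{1589}$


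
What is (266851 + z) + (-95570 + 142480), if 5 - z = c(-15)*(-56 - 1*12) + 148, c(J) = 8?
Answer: 314162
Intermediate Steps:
z = 401 (z = 5 - (8*(-56 - 1*12) + 148) = 5 - (8*(-56 - 12) + 148) = 5 - (8*(-68) + 148) = 5 - (-544 + 148) = 5 - 1*(-396) = 5 + 396 = 401)
(266851 + z) + (-95570 + 142480) = (266851 + 401) + (-95570 + 142480) = 267252 + 46910 = 314162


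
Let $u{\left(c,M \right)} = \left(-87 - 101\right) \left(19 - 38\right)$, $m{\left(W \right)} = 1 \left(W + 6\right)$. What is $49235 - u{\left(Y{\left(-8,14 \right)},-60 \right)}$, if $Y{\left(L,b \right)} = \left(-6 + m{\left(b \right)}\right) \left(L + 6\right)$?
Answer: $45663$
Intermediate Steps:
$m{\left(W \right)} = 6 + W$ ($m{\left(W \right)} = 1 \left(6 + W\right) = 6 + W$)
$Y{\left(L,b \right)} = b \left(6 + L\right)$ ($Y{\left(L,b \right)} = \left(-6 + \left(6 + b\right)\right) \left(L + 6\right) = b \left(6 + L\right)$)
$u{\left(c,M \right)} = 3572$ ($u{\left(c,M \right)} = \left(-188\right) \left(-19\right) = 3572$)
$49235 - u{\left(Y{\left(-8,14 \right)},-60 \right)} = 49235 - 3572 = 45663$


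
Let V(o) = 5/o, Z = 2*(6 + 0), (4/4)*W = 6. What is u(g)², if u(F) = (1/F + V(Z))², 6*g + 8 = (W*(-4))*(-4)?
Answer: 65536/1185921 ≈ 0.055262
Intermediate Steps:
W = 6
Z = 12 (Z = 2*6 = 12)
g = 44/3 (g = -4/3 + ((6*(-4))*(-4))/6 = -4/3 + (-24*(-4))/6 = -4/3 + (⅙)*96 = -4/3 + 16 = 44/3 ≈ 14.667)
u(F) = (5/12 + 1/F)² (u(F) = (1/F + 5/12)² = (5/12 + 1/F)²)
u(g)² = ((12 + 5*(44/3))²/(144*(44/3)²))² = ((1/144)*(9/1936)*(12 + 220/3)²)² = ((1/144)*(9/1936)*(256/3)²)² = ((1/144)*(9/1936)*(65536/9))² = (256/1089)² = 65536/1185921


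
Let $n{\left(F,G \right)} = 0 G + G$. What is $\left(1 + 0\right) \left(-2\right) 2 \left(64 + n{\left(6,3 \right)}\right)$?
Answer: $-268$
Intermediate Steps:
$n{\left(F,G \right)} = G$ ($n{\left(F,G \right)} = 0 + G = G$)
$\left(1 + 0\right) \left(-2\right) 2 \left(64 + n{\left(6,3 \right)}\right) = \left(1 + 0\right) \left(-2\right) 2 \left(64 + 3\right) = 1 \left(-2\right) 2 \cdot 67 = \left(-2\right) 2 \cdot 67 = \left(-4\right) 67 = -268$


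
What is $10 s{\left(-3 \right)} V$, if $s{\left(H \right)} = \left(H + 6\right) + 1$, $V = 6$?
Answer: $240$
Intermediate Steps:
$s{\left(H \right)} = 7 + H$ ($s{\left(H \right)} = \left(6 + H\right) + 1 = 7 + H$)
$10 s{\left(-3 \right)} V = 10 \left(7 - 3\right) 6 = 10 \cdot 4 \cdot 6 = 40 \cdot 6 = 240$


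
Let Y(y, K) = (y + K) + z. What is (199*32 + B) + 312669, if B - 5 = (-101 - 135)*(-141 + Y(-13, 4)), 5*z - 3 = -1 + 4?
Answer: 1770794/5 ≈ 3.5416e+5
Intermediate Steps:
z = 6/5 (z = 3/5 + (-1 + 4)/5 = 3/5 + (1/5)*3 = 3/5 + 3/5 = 6/5 ≈ 1.2000)
Y(y, K) = 6/5 + K + y (Y(y, K) = (y + K) + 6/5 = (K + y) + 6/5 = 6/5 + K + y)
B = 175609/5 (B = 5 + (-101 - 135)*(-141 + (6/5 + 4 - 13)) = 5 - 236*(-141 - 39/5) = 5 - 236*(-744/5) = 5 + 175584/5 = 175609/5 ≈ 35122.)
(199*32 + B) + 312669 = (199*32 + 175609/5) + 312669 = (6368 + 175609/5) + 312669 = 207449/5 + 312669 = 1770794/5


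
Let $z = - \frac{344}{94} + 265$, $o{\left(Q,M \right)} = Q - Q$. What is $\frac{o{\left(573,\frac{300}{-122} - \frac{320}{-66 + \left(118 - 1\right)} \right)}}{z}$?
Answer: $0$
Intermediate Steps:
$o{\left(Q,M \right)} = 0$
$z = \frac{12283}{47}$ ($z = \left(-344\right) \frac{1}{94} + 265 = - \frac{172}{47} + 265 = \frac{12283}{47} \approx 261.34$)
$\frac{o{\left(573,\frac{300}{-122} - \frac{320}{-66 + \left(118 - 1\right)} \right)}}{z} = \frac{0}{\frac{12283}{47}} = 0 \cdot \frac{47}{12283} = 0$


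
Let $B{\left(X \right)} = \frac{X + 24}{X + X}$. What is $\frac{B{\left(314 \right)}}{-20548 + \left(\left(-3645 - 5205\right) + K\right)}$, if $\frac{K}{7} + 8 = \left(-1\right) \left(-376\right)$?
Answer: $- \frac{169}{8422108} \approx -2.0066 \cdot 10^{-5}$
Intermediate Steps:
$K = 2576$ ($K = -56 + 7 \left(\left(-1\right) \left(-376\right)\right) = -56 + 7 \cdot 376 = -56 + 2632 = 2576$)
$B{\left(X \right)} = \frac{24 + X}{2 X}$
$\frac{B{\left(314 \right)}}{-20548 + \left(\left(-3645 - 5205\right) + K\right)} = \frac{\frac{1}{2} \cdot \frac{1}{314} \left(24 + 314\right)}{-20548 + \left(\left(-3645 - 5205\right) + 2576\right)} = \frac{\frac{1}{2} \cdot \frac{1}{314} \cdot 338}{-20548 + \left(-8850 + 2576\right)} = \frac{169}{314 \left(-20548 - 6274\right)} = \frac{169}{314 \left(-26822\right)} = \frac{169}{314} \left(- \frac{1}{26822}\right) = - \frac{169}{8422108}$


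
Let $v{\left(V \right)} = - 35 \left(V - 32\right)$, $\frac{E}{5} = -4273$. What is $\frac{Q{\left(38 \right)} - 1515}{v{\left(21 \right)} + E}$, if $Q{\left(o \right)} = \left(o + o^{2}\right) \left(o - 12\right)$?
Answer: $- \frac{37017}{20980} \approx -1.7644$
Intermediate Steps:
$E = -21365$ ($E = 5 \left(-4273\right) = -21365$)
$v{\left(V \right)} = 1120 - 35 V$ ($v{\left(V \right)} = - 35 \left(-32 + V\right) = 1120 - 35 V$)
$Q{\left(o \right)} = \left(-12 + o\right) \left(o + o^{2}\right)$ ($Q{\left(o \right)} = \left(o + o^{2}\right) \left(-12 + o\right) = \left(-12 + o\right) \left(o + o^{2}\right)$)
$\frac{Q{\left(38 \right)} - 1515}{v{\left(21 \right)} + E} = \frac{38 \left(-12 + 38^{2} - 418\right) - 1515}{\left(1120 - 735\right) - 21365} = \frac{38 \left(-12 + 1444 - 418\right) - 1515}{\left(1120 - 735\right) - 21365} = \frac{38 \cdot 1014 - 1515}{385 - 21365} = \frac{38532 - 1515}{-20980} = 37017 \left(- \frac{1}{20980}\right) = - \frac{37017}{20980}$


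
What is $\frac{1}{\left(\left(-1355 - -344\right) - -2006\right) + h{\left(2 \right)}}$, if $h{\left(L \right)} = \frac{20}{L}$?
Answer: $\frac{1}{1005} \approx 0.00099503$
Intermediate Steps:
$\frac{1}{\left(\left(-1355 - -344\right) - -2006\right) + h{\left(2 \right)}} = \frac{1}{\left(\left(-1355 - -344\right) - -2006\right) + \frac{20}{2}} = \frac{1}{\left(\left(-1355 + 344\right) + 2006\right) + 20 \cdot \frac{1}{2}} = \frac{1}{\left(-1011 + 2006\right) + 10} = \frac{1}{995 + 10} = \frac{1}{1005}$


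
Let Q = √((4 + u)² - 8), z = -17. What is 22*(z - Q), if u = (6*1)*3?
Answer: -374 - 44*√119 ≈ -853.98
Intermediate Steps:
u = 18 (u = 6*3 = 18)
Q = 2*√119 (Q = √((4 + 18)² - 8) = √(22² - 8) = √(484 - 8) = √476 = 2*√119 ≈ 21.817)
22*(z - Q) = 22*(-17 - 2*√119) = -374 - 44*√119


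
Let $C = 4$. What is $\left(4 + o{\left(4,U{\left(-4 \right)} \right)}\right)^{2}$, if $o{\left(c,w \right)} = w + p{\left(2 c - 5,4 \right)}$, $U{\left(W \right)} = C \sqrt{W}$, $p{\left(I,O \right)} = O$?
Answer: $128 i \approx 128.0 i$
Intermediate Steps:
$U{\left(W \right)} = 4 \sqrt{W}$
$o{\left(c,w \right)} = 4 + w$ ($o{\left(c,w \right)} = w + 4 = 4 + w$)
$\left(4 + o{\left(4,U{\left(-4 \right)} \right)}\right)^{2} = \left(4 + \left(4 + 4 \sqrt{-4}\right)\right)^{2} = \left(4 + \left(4 + 4 \cdot 2 i\right)\right)^{2} = \left(4 + \left(4 + 8 i\right)\right)^{2} = \left(8 + 8 i\right)^{2}$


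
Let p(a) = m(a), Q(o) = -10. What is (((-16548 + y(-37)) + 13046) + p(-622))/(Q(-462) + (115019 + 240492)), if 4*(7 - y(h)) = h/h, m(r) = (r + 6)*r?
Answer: 1518627/1422004 ≈ 1.0679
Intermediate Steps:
m(r) = r*(6 + r) (m(r) = (6 + r)*r = r*(6 + r))
p(a) = a*(6 + a)
y(h) = 27/4 (y(h) = 7 - h/(4*h) = 7 - ¼*1 = 7 - ¼ = 27/4)
(((-16548 + y(-37)) + 13046) + p(-622))/(Q(-462) + (115019 + 240492)) = (((-16548 + 27/4) + 13046) - 622*(6 - 622))/(-10 + (115019 + 240492)) = ((-66165/4 + 13046) - 622*(-616))/(-10 + 355511) = (-13981/4 + 383152)/355501 = (1518627/4)*(1/355501) = 1518627/1422004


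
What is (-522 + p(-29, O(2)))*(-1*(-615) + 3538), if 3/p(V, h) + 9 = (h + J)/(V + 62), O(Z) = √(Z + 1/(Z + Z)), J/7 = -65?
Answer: -3254789160/1501 ≈ -2.1684e+6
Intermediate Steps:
J = -455 (J = 7*(-65) = -455)
O(Z) = √(Z + 1/(2*Z))
p(V, h) = 3/(-9 + (-455 + h)/(62 + V)) (p(V, h) = 3/(-9 + (h - 455)/(V + 62)) = 3/(-9 + (-455 + h)/(62 + V)))
(-522 + p(-29, O(2)))*(-1*(-615) + 3538) = (-522 + 3*(62 - 29)/(-1013 + √(2/2 + 4*2)/2 - 9*(-29)))*(-1*(-615) + 3538) = (-522 + 3*33/(-1013 + √(2*(½) + 8)/2 + 261))*(615 + 3538) = (-522 + 3*33/(-1013 + √(1 + 8)/2 + 261))*4153 = (-522 + 3*33/(-1013 + √9/2 + 261))*4153 = (-522 + 3*33/(-1013 + (½)*3 + 261))*4153 = (-522 + 3*33/(-1013 + 3/2 + 261))*4153 = (-522 + 3*33/(-1501/2))*4153 = (-522 + 3*(-2/1501)*33)*4153 = (-522 - 198/1501)*4153 = -783720/1501*4153 = -3254789160/1501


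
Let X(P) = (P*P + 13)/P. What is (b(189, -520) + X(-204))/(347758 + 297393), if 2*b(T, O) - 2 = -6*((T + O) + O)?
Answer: 479387/131610804 ≈ 0.0036425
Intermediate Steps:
b(T, O) = 1 - 6*O - 3*T (b(T, O) = 1 + (-6*((T + O) + O))/2 = 1 + (-6*((O + T) + O))/2 = 1 + (-6*(T + 2*O))/2 = 1 + (-12*O - 6*T)/2 = 1 + (-6*O - 3*T) = 1 - 6*O - 3*T)
X(P) = (13 + P**2)/P (X(P) = (P**2 + 13)/P = (13 + P**2)/P)
(b(189, -520) + X(-204))/(347758 + 297393) = ((1 - 6*(-520) - 3*189) + (-204 + 13/(-204)))/(347758 + 297393) = ((1 + 3120 - 567) + (-204 + 13*(-1/204)))/645151 = (2554 + (-204 - 13/204))*(1/645151) = (2554 - 41629/204)*(1/645151) = (479387/204)*(1/645151) = 479387/131610804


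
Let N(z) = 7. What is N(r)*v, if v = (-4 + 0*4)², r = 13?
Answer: 112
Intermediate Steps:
v = 16 (v = (-4 + 0)² = (-4)² = 16)
N(r)*v = 7*16 = 112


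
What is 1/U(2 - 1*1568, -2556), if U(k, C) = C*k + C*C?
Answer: 1/10535832 ≈ 9.4914e-8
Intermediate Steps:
U(k, C) = C**2 + C*k (U(k, C) = C*k + C**2 = C**2 + C*k)
1/U(2 - 1*1568, -2556) = 1/(-2556*(-2556 + (2 - 1*1568))) = 1/(-2556*(-2556 + (2 - 1568))) = 1/(-2556*(-2556 - 1566)) = 1/(-2556*(-4122)) = 1/10535832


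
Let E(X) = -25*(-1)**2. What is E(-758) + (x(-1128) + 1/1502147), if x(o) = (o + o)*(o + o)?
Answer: 7645193680118/1502147 ≈ 5.0895e+6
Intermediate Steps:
x(o) = 4*o**2 (x(o) = (2*o)*(2*o) = 4*o**2)
E(X) = -25 (E(X) = -25*1 = -25)
E(-758) + (x(-1128) + 1/1502147) = -25 + (4*(-1128)**2 + 1/1502147) = -25 + (4*1272384 + 1/1502147) = -25 + (5089536 + 1/1502147) = -25 + 7645231233793/1502147 = 7645193680118/1502147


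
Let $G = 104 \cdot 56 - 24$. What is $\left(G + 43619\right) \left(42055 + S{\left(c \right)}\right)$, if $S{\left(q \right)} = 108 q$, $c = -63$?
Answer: $1742069169$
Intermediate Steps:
$G = 5800$ ($G = 5824 - 24 = 5800$)
$\left(G + 43619\right) \left(42055 + S{\left(c \right)}\right) = \left(5800 + 43619\right) \left(42055 + 108 \left(-63\right)\right) = 49419 \left(42055 - 6804\right) = 49419 \cdot 35251 = 1742069169$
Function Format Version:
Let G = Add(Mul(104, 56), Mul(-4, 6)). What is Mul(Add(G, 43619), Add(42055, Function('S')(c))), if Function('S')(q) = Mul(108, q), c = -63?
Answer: 1742069169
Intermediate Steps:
G = 5800 (G = Add(5824, -24) = 5800)
Mul(Add(G, 43619), Add(42055, Function('S')(c))) = Mul(Add(5800, 43619), Add(42055, Mul(108, -63))) = Mul(49419, Add(42055, -6804)) = Mul(49419, 35251) = 1742069169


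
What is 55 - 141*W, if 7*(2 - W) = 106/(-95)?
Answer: -165901/665 ≈ -249.48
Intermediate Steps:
W = 1436/665 (W = 2 - 106/(7*(-95)) = 2 - 106*(-1)/(7*95) = 2 - 1/7*(-106/95) = 2 + 106/665 = 1436/665 ≈ 2.1594)
55 - 141*W = 55 - 141*1436/665 = 55 - 202476/665 = -165901/665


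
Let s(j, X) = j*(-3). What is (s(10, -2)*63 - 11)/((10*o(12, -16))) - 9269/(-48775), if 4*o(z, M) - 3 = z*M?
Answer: 38840351/9218475 ≈ 4.2133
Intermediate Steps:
s(j, X) = -3*j
o(z, M) = 3/4 + M*z/4 (o(z, M) = 3/4 + (z*M)/4 = 3/4 + (M*z)/4 = 3/4 + M*z/4)
(s(10, -2)*63 - 11)/((10*o(12, -16))) - 9269/(-48775) = (-3*10*63 - 11)/((10*(3/4 + (1/4)*(-16)*12))) - 9269/(-48775) = (-30*63 - 11)/((10*(3/4 - 48))) - 9269*(-1/48775) = (-1890 - 11)/((10*(-189/4))) + 9269/48775 = -1901/(-945/2) + 9269/48775 = -1901*(-2/945) + 9269/48775 = 3802/945 + 9269/48775 = 38840351/9218475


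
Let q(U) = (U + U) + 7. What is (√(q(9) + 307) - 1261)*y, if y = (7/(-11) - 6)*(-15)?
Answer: -1380795/11 + 2190*√83/11 ≈ -1.2371e+5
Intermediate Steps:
q(U) = 7 + 2*U (q(U) = 2*U + 7 = 7 + 2*U)
y = 1095/11 (y = (7*(-1/11) - 6)*(-15) = (-7/11 - 6)*(-15) = -73/11*(-15) = 1095/11 ≈ 99.545)
(√(q(9) + 307) - 1261)*y = (√((7 + 2*9) + 307) - 1261)*(1095/11) = (√((7 + 18) + 307) - 1261)*(1095/11) = (√(25 + 307) - 1261)*(1095/11) = (√332 - 1261)*(1095/11) = (2*√83 - 1261)*(1095/11) = (-1261 + 2*√83)*(1095/11) = -1380795/11 + 2190*√83/11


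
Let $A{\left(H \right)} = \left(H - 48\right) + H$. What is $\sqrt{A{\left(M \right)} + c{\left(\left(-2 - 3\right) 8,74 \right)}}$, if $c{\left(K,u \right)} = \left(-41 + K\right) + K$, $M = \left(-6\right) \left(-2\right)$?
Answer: $i \sqrt{145} \approx 12.042 i$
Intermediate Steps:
$M = 12$
$A{\left(H \right)} = -48 + 2 H$ ($A{\left(H \right)} = \left(H - 48\right) + H = \left(-48 + H\right) + H = -48 + 2 H$)
$c{\left(K,u \right)} = -41 + 2 K$
$\sqrt{A{\left(M \right)} + c{\left(\left(-2 - 3\right) 8,74 \right)}} = \sqrt{\left(-48 + 2 \cdot 12\right) + \left(-41 + 2 \left(-2 - 3\right) 8\right)} = \sqrt{\left(-48 + 24\right) + \left(-41 + 2 \left(\left(-5\right) 8\right)\right)} = \sqrt{-24 + \left(-41 + 2 \left(-40\right)\right)} = \sqrt{-24 - 121} = \sqrt{-145} = i \sqrt{145}$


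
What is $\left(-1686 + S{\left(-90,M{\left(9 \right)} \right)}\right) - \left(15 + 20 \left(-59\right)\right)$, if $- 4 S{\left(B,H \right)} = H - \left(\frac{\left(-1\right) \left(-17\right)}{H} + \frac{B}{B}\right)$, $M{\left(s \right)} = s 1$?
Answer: $- \frac{18811}{36} \approx -522.53$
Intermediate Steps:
$M{\left(s \right)} = s$
$S{\left(B,H \right)} = \frac{1}{4} - \frac{H}{4} + \frac{17}{4 H}$ ($S{\left(B,H \right)} = - \frac{H - \left(\frac{\left(-1\right) \left(-17\right)}{H} + \frac{B}{B}\right)}{4} = - \frac{H - \left(\frac{17}{H} + 1\right)}{4} = - \frac{H - \left(1 + \frac{17}{H}\right)}{4} = - \frac{-1 + H - \frac{17}{H}}{4} = \frac{1}{4} - \frac{H}{4} + \frac{17}{4 H}$)
$\left(-1686 + S{\left(-90,M{\left(9 \right)} \right)}\right) - \left(15 + 20 \left(-59\right)\right) = \left(-1686 + \frac{17 - 9 \left(-1 + 9\right)}{4 \cdot 9}\right) - \left(15 + 20 \left(-59\right)\right) = \left(-1686 + \frac{1}{4} \cdot \frac{1}{9} \left(17 - 9 \cdot 8\right)\right) - \left(15 - 1180\right) = \left(-1686 + \frac{1}{4} \cdot \frac{1}{9} \left(17 - 72\right)\right) - -1165 = \left(-1686 + \frac{1}{4} \cdot \frac{1}{9} \left(-55\right)\right) + 1165 = \left(-1686 - \frac{55}{36}\right) + 1165 = - \frac{60751}{36} + 1165 = - \frac{18811}{36}$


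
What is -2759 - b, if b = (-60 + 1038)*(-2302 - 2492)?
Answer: 4685773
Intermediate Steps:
b = -4688532 (b = 978*(-4794) = -4688532)
-2759 - b = -2759 - 1*(-4688532) = -2759 + 4688532 = 4685773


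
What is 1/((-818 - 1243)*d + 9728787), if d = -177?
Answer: 1/10093584 ≈ 9.9073e-8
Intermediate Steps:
1/((-818 - 1243)*d + 9728787) = 1/((-818 - 1243)*(-177) + 9728787) = 1/(-2061*(-177) + 9728787) = 1/(364797 + 9728787) = 1/10093584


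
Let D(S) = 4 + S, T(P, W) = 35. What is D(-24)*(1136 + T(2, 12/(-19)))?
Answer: -23420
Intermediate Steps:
D(-24)*(1136 + T(2, 12/(-19))) = (4 - 24)*(1136 + 35) = -20*1171 = -23420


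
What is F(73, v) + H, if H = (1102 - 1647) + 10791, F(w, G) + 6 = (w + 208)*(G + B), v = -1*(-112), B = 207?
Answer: 99879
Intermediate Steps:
v = 112
F(w, G) = -6 + (207 + G)*(208 + w) (F(w, G) = -6 + (w + 208)*(G + 207) = -6 + (208 + w)*(207 + G) = -6 + (207 + G)*(208 + w))
H = 10246 (H = -545 + 10791 = 10246)
F(73, v) + H = (43050 + 207*73 + 208*112 + 112*73) + 10246 = (43050 + 15111 + 23296 + 8176) + 10246 = 89633 + 10246 = 99879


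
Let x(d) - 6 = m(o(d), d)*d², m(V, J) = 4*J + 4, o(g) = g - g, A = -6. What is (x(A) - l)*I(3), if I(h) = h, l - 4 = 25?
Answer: -2229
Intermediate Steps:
l = 29 (l = 4 + 25 = 29)
o(g) = 0
m(V, J) = 4 + 4*J
x(d) = 6 + d²*(4 + 4*d) (x(d) = 6 + (4 + 4*d)*d² = 6 + d²*(4 + 4*d))
(x(A) - l)*I(3) = ((6 + 4*(-6)²*(1 - 6)) - 1*29)*3 = ((6 + 4*36*(-5)) - 29)*3 = ((6 - 720) - 29)*3 = (-714 - 29)*3 = -743*3 = -2229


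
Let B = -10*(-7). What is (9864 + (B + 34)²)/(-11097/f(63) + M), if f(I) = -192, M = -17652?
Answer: -1323520/1126029 ≈ -1.1754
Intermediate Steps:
B = 70
(9864 + (B + 34)²)/(-11097/f(63) + M) = (9864 + (70 + 34)²)/(-11097/(-192) - 17652) = (9864 + 104²)/(-11097*(-1/192) - 17652) = (9864 + 10816)/(3699/64 - 17652) = 20680/(-1126029/64) = 20680*(-64/1126029) = -1323520/1126029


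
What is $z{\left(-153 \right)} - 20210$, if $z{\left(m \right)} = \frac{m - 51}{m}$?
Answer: $- \frac{60626}{3} \approx -20209.0$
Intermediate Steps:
$z{\left(m \right)} = \frac{-51 + m}{m}$
$z{\left(-153 \right)} - 20210 = \frac{-51 - 153}{-153} - 20210 = \left(- \frac{1}{153}\right) \left(-204\right) - 20210 = \frac{4}{3} - 20210 = - \frac{60626}{3}$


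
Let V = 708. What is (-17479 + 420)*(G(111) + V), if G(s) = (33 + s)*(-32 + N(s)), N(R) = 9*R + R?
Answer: -2660180460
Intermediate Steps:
N(R) = 10*R
G(s) = (-32 + 10*s)*(33 + s) (G(s) = (33 + s)*(-32 + 10*s) = (-32 + 10*s)*(33 + s))
(-17479 + 420)*(G(111) + V) = (-17479 + 420)*((-1056 + 10*111² + 298*111) + 708) = -17059*((-1056 + 10*12321 + 33078) + 708) = -17059*((-1056 + 123210 + 33078) + 708) = -17059*(155232 + 708) = -17059*155940 = -2660180460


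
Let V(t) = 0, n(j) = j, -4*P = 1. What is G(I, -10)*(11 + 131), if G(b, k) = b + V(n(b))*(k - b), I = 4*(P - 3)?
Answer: -1846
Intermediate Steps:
P = -¼ (P = -¼*1 = -¼ ≈ -0.25000)
I = -13 (I = 4*(-¼ - 3) = 4*(-13/4) = -13)
G(b, k) = b (G(b, k) = b + 0*(k - b) = b + 0 = b)
G(I, -10)*(11 + 131) = -13*(11 + 131) = -13*142 = -1846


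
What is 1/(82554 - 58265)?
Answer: 1/24289 ≈ 4.1171e-5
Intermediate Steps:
1/(82554 - 58265) = 1/24289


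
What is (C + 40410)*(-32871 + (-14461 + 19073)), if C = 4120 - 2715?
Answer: -1181650085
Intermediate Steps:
C = 1405
(C + 40410)*(-32871 + (-14461 + 19073)) = (1405 + 40410)*(-32871 + (-14461 + 19073)) = 41815*(-32871 + 4612) = 41815*(-28259) = -1181650085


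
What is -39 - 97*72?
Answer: -7023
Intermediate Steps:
-39 - 97*72 = -39 - 6984 = -7023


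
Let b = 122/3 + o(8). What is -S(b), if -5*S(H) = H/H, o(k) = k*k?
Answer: ⅕ ≈ 0.20000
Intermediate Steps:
o(k) = k²
b = 314/3 (b = 122/3 + 8² = 122*(⅓) + 64 = 122/3 + 64 = 314/3 ≈ 104.67)
S(H) = -⅕ (S(H) = -H/(5*H) = -⅕*1 = -⅕)
-S(b) = -1*(-⅕) = ⅕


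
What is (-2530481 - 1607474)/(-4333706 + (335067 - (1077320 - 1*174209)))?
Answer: 827591/980350 ≈ 0.84418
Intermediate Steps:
(-2530481 - 1607474)/(-4333706 + (335067 - (1077320 - 1*174209))) = -4137955/(-4333706 + (335067 - (1077320 - 174209))) = -4137955/(-4333706 + (335067 - 1*903111)) = -4137955/(-4333706 + (335067 - 903111)) = -4137955/(-4333706 - 568044) = -4137955/(-4901750) = -4137955*(-1/4901750) = 827591/980350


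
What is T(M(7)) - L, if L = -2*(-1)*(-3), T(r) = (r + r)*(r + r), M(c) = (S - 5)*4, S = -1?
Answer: 2310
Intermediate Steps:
M(c) = -24 (M(c) = (-1 - 5)*4 = -6*4 = -24)
T(r) = 4*r² (T(r) = (2*r)*(2*r) = 4*r²)
L = -6 (L = 2*(-3) = -6)
T(M(7)) - L = 4*(-24)² - 1*(-6) = 4*576 + 6 = 2304 + 6 = 2310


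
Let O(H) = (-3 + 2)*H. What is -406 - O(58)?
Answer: -348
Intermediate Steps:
O(H) = -H
-406 - O(58) = -406 - (-1)*58 = -406 - 1*(-58) = -406 + 58 = -348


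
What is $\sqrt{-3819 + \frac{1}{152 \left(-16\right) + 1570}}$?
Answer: $\frac{i \sqrt{2837685898}}{862} \approx 61.798 i$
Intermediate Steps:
$\sqrt{-3819 + \frac{1}{152 \left(-16\right) + 1570}} = \sqrt{-3819 + \frac{1}{-2432 + 1570}} = \sqrt{-3819 + \frac{1}{-862}} = \sqrt{-3819 - \frac{1}{862}} = \sqrt{- \frac{3291979}{862}} = \frac{i \sqrt{2837685898}}{862}$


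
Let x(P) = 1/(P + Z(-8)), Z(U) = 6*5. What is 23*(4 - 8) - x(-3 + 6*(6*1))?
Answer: -5797/63 ≈ -92.016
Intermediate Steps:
Z(U) = 30
x(P) = 1/(30 + P) (x(P) = 1/(P + 30) = 1/(30 + P))
23*(4 - 8) - x(-3 + 6*(6*1)) = 23*(4 - 8) - 1/(30 + (-3 + 6*(6*1))) = 23*(-4) - 1/(30 + (-3 + 6*6)) = -92 - 1/(30 + (-3 + 36)) = -92 - 1/(30 + 33) = -92 - 1/63 = -5797/63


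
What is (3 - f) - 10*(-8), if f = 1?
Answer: 82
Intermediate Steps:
(3 - f) - 10*(-8) = (3 - 1*1) - 10*(-8) = (3 - 1) + 80 = 2 + 80 = 82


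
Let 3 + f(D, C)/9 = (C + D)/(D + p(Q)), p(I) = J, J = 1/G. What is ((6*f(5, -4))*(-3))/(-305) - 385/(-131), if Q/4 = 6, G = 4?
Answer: 404609/279685 ≈ 1.4467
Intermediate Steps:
Q = 24 (Q = 4*6 = 24)
J = 1/4 ≈ 0.25000
p(I) = 1/4
f(D, C) = -27 + 9*(C + D)/(1/4 + D) (f(D, C) = -27 + 9*((C + D)/(D + 1/4)) = -27 + 9*((C + D)/(1/4 + D)) = -27 + 9*(C + D)/(1/4 + D))
((6*f(5, -4))*(-3))/(-305) - 385/(-131) = ((6*(9*(-3 - 8*5 + 4*(-4))/(1 + 4*5)))*(-3))/(-305) - 385/(-131) = ((6*(9*(-3 - 40 - 16)/(1 + 20)))*(-3))*(-1/305) - 385*(-1/131) = ((6*(9*(-59)/21))*(-3))*(-1/305) + 385/131 = ((6*(9*(1/21)*(-59)))*(-3))*(-1/305) + 385/131 = ((6*(-177/7))*(-3))*(-1/305) + 385/131 = -1062/7*(-3)*(-1/305) + 385/131 = (3186/7)*(-1/305) + 385/131 = -3186/2135 + 385/131 = 404609/279685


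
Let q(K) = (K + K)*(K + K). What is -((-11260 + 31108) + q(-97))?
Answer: -57484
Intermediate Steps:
q(K) = 4*K**2 (q(K) = (2*K)*(2*K) = 4*K**2)
-((-11260 + 31108) + q(-97)) = -((-11260 + 31108) + 4*(-97)**2) = -(19848 + 4*9409) = -(19848 + 37636) = -1*57484 = -57484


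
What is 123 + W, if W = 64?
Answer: 187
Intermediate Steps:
123 + W = 123 + 64 = 187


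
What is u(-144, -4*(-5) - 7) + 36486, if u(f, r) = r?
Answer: 36499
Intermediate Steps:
u(-144, -4*(-5) - 7) + 36486 = (-4*(-5) - 7) + 36486 = (20 - 7) + 36486 = 13 + 36486 = 36499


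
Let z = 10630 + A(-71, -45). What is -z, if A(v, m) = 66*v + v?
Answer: -5873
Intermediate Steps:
A(v, m) = 67*v
z = 5873 (z = 10630 + 67*(-71) = 10630 - 4757 = 5873)
-z = -1*5873 = -5873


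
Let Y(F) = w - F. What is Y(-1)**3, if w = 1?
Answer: 8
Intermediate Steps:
Y(F) = 1 - F
Y(-1)**3 = (1 - 1*(-1))**3 = (1 + 1)**3 = 2**3 = 8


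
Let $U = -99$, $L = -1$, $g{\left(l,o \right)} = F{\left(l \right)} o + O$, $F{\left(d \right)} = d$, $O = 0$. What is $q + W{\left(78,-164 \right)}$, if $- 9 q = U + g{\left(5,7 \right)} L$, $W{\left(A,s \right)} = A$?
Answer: $\frac{836}{9} \approx 92.889$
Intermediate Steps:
$g{\left(l,o \right)} = l o$ ($g{\left(l,o \right)} = l o + 0 = l o$)
$q = \frac{134}{9}$ ($q = - \frac{-99 + 5 \cdot 7 \left(-1\right)}{9} = - \frac{-99 + 35 \left(-1\right)}{9} = - \frac{-99 - 35}{9} = \left(- \frac{1}{9}\right) \left(-134\right) = \frac{134}{9} \approx 14.889$)
$q + W{\left(78,-164 \right)} = \frac{134}{9} + 78 = \frac{836}{9}$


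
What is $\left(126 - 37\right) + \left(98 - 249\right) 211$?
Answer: $-31772$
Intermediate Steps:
$\left(126 - 37\right) + \left(98 - 249\right) 211 = 89 - 31861 = -31772$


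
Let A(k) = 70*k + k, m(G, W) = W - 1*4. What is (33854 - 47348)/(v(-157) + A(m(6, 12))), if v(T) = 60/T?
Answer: -1059279/44558 ≈ -23.773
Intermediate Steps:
m(G, W) = -4 + W (m(G, W) = W - 4 = -4 + W)
A(k) = 71*k
(33854 - 47348)/(v(-157) + A(m(6, 12))) = (33854 - 47348)/(60/(-157) + 71*(-4 + 12)) = -13494/(60*(-1/157) + 71*8) = -13494/(-60/157 + 568) = -13494/89116/157 = -13494*157/89116 = -1059279/44558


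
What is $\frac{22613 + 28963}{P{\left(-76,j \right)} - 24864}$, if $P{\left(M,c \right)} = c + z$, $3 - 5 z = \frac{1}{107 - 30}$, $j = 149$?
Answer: $- \frac{3971352}{1903009} \approx -2.0869$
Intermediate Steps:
$z = \frac{46}{77}$ ($z = \frac{3}{5} - \frac{1}{5 \left(107 - 30\right)} = \frac{3}{5} - \frac{1}{5 \cdot 77} = \frac{3}{5} - \frac{1}{385} = \frac{46}{77} \approx 0.5974$)
$P{\left(M,c \right)} = \frac{46}{77} + c$ ($P{\left(M,c \right)} = c + \frac{46}{77} = \frac{46}{77} + c$)
$\frac{22613 + 28963}{P{\left(-76,j \right)} - 24864} = \frac{22613 + 28963}{\left(\frac{46}{77} + 149\right) - 24864} = \frac{51576}{\frac{11519}{77} - 24864} = \frac{51576}{- \frac{1903009}{77}} = 51576 \left(- \frac{77}{1903009}\right) = - \frac{3971352}{1903009}$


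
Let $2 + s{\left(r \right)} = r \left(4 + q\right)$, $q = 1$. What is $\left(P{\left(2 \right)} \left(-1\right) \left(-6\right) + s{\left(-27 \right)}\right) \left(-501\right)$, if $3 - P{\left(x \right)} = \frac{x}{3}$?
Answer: $61623$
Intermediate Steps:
$P{\left(x \right)} = 3 - \frac{x}{3}$
$s{\left(r \right)} = -2 + 5 r$ ($s{\left(r \right)} = -2 + r \left(4 + 1\right) = -2 + r 5 = -2 + 5 r$)
$\left(P{\left(2 \right)} \left(-1\right) \left(-6\right) + s{\left(-27 \right)}\right) \left(-501\right) = \left(\left(3 - \frac{2}{3}\right) \left(-1\right) \left(-6\right) + \left(-2 + 5 \left(-27\right)\right)\right) \left(-501\right) = \left(\left(3 - \frac{2}{3}\right) \left(-1\right) \left(-6\right) - 137\right) \left(-501\right) = \left(\frac{7}{3} \left(-1\right) \left(-6\right) - 137\right) \left(-501\right) = \left(\left(- \frac{7}{3}\right) \left(-6\right) - 137\right) \left(-501\right) = \left(14 - 137\right) \left(-501\right) = \left(-123\right) \left(-501\right) = 61623$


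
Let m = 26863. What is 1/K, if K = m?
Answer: 1/26863 ≈ 3.7226e-5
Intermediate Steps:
K = 26863
1/K = 1/26863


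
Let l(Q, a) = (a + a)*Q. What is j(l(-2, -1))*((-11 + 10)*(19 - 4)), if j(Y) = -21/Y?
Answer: 315/4 ≈ 78.750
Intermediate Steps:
l(Q, a) = 2*Q*a (l(Q, a) = (2*a)*Q = 2*Q*a)
j(l(-2, -1))*((-11 + 10)*(19 - 4)) = (-21/(2*(-2)*(-1)))*((-11 + 10)*(19 - 4)) = (-21/4)*(-1*15) = -21*1/4*(-15) = -21/4*(-15) = 315/4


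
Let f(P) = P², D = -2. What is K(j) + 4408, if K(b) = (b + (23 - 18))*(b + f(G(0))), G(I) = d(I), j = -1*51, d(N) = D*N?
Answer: 6754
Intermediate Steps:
d(N) = -2*N
j = -51
G(I) = -2*I
K(b) = b*(5 + b) (K(b) = (b + (23 - 18))*(b + (-2*0)²) = (b + 5)*(b + 0²) = (5 + b)*(b + 0) = (5 + b)*b = b*(5 + b))
K(j) + 4408 = -51*(5 - 51) + 4408 = -51*(-46) + 4408 = 2346 + 4408 = 6754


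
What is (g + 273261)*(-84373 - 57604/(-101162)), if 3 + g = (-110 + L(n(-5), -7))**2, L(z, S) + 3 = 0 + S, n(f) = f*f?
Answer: -1227621336834438/50581 ≈ -2.4270e+10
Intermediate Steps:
n(f) = f**2
L(z, S) = -3 + S (L(z, S) = -3 + (0 + S) = -3 + S)
g = 14397 (g = -3 + (-110 + (-3 - 7))**2 = -3 + (-110 - 10)**2 = -3 + (-120)**2 = -3 + 14400 = 14397)
(g + 273261)*(-84373 - 57604/(-101162)) = (14397 + 273261)*(-84373 - 57604/(-101162)) = 287658*(-84373 - 57604*(-1/101162)) = 287658*(-84373 + 28802/50581) = 287658*(-4267641911/50581) = -1227621336834438/50581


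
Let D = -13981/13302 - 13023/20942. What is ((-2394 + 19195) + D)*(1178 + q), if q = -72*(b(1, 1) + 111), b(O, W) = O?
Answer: -8056269983993374/69642621 ≈ -1.1568e+8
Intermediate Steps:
q = -8064 (q = -72*(1 + 111) = -72*112 = -8064)
D = -116505512/69642621 (D = -13981*1/13302 - 13023*1/20942 = -13981/13302 - 13023/20942 = -116505512/69642621 ≈ -1.6729)
((-2394 + 19195) + D)*(1178 + q) = ((-2394 + 19195) - 116505512/69642621)*(1178 - 8064) = (16801 - 116505512/69642621)*(-6886) = (1169949169909/69642621)*(-6886) = -8056269983993374/69642621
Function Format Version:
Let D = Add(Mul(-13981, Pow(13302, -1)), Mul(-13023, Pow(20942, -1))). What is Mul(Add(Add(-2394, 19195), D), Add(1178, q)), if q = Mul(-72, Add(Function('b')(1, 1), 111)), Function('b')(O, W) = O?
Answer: Rational(-8056269983993374, 69642621) ≈ -1.1568e+8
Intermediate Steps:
q = -8064 (q = Mul(-72, Add(1, 111)) = Mul(-72, 112) = -8064)
D = Rational(-116505512, 69642621) (D = Add(Mul(-13981, Rational(1, 13302)), Mul(-13023, Rational(1, 20942))) = Add(Rational(-13981, 13302), Rational(-13023, 20942)) = Rational(-116505512, 69642621) ≈ -1.6729)
Mul(Add(Add(-2394, 19195), D), Add(1178, q)) = Mul(Add(Add(-2394, 19195), Rational(-116505512, 69642621)), Add(1178, -8064)) = Mul(Add(16801, Rational(-116505512, 69642621)), -6886) = Mul(Rational(1169949169909, 69642621), -6886) = Rational(-8056269983993374, 69642621)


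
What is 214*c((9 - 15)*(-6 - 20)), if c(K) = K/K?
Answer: 214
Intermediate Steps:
c(K) = 1
214*c((9 - 15)*(-6 - 20)) = 214*1 = 214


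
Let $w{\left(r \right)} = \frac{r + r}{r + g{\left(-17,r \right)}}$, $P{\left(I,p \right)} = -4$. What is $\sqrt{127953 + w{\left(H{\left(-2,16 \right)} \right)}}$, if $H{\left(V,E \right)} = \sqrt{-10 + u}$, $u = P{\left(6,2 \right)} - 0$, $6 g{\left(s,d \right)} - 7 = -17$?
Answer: $\sqrt{15} \sqrt{\frac{42651 - 25591 i \sqrt{14}}{5 - 3 i \sqrt{14}}} \approx 357.71 - 0.0010391 i$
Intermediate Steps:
$g{\left(s,d \right)} = - \frac{5}{3}$ ($g{\left(s,d \right)} = \frac{7}{6} + \frac{1}{6} \left(-17\right) = \frac{7}{6} - \frac{17}{6} = - \frac{5}{3}$)
$u = -4$ ($u = -4 - 0 = -4 + 0 = -4$)
$H{\left(V,E \right)} = i \sqrt{14}$ ($H{\left(V,E \right)} = \sqrt{-10 - 4} = \sqrt{-14} = i \sqrt{14}$)
$w{\left(r \right)} = \frac{2 r}{- \frac{5}{3} + r}$ ($w{\left(r \right)} = \frac{r + r}{r - \frac{5}{3}} = \frac{2 r}{- \frac{5}{3} + r}$)
$\sqrt{127953 + w{\left(H{\left(-2,16 \right)} \right)}} = \sqrt{127953 + \frac{6 i \sqrt{14}}{-5 + 3 i \sqrt{14}}}$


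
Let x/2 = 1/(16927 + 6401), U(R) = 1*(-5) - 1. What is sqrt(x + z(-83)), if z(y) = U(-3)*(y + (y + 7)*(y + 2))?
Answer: I*sqrt(425012831)/108 ≈ 190.89*I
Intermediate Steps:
U(R) = -6 (U(R) = -5 - 1 = -6)
z(y) = -6*y - 6*(2 + y)*(7 + y) (z(y) = -6*(y + (y + 7)*(y + 2)) = -6*(y + (7 + y)*(2 + y)) = -6*(y + (2 + y)*(7 + y)) = -6*y - 6*(2 + y)*(7 + y))
x = 1/11664 (x = 2/(16927 + 6401) = 2/23328 = 2*(1/23328) = 1/11664 ≈ 8.5734e-5)
sqrt(x + z(-83)) = sqrt(1/11664 + (-84 - 60*(-83) - 6*(-83)**2)) = sqrt(1/11664 + (-84 + 4980 - 6*6889)) = sqrt(1/11664 + (-84 + 4980 - 41334)) = sqrt(1/11664 - 36438) = sqrt(-425012831/11664) = I*sqrt(425012831)/108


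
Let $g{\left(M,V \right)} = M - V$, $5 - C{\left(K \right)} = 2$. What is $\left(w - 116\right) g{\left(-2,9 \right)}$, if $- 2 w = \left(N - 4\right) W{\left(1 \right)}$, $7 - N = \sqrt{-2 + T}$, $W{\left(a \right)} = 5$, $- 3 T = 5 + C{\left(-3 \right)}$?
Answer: $\frac{2717}{2} - \frac{55 i \sqrt{42}}{6} \approx 1358.5 - 59.407 i$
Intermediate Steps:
$C{\left(K \right)} = 3$ ($C{\left(K \right)} = 5 - 2 = 3$)
$T = - \frac{8}{3}$ ($T = - \frac{5 + 3}{3} = \left(- \frac{1}{3}\right) 8 = - \frac{8}{3} \approx -2.6667$)
$N = 7 - \frac{i \sqrt{42}}{3}$ ($N = 7 - \sqrt{-2 - \frac{8}{3}} = 7 - \sqrt{- \frac{14}{3}} = 7 - \frac{i \sqrt{42}}{3} \approx 7.0 - 2.1602 i$)
$w = - \frac{15}{2} + \frac{5 i \sqrt{42}}{6}$ ($w = - \frac{\left(\left(7 - \frac{i \sqrt{42}}{3}\right) - 4\right) 5}{2} = - \frac{\left(3 - \frac{i \sqrt{42}}{3}\right) 5}{2} = - \frac{15 - \frac{5 i \sqrt{42}}{3}}{2} = - \frac{15}{2} + \frac{5 i \sqrt{42}}{6} \approx -7.5 + 5.4006 i$)
$\left(w - 116\right) g{\left(-2,9 \right)} = \left(\left(- \frac{15}{2} + \frac{5 i \sqrt{42}}{6}\right) - 116\right) \left(-2 - 9\right) = \left(- \frac{247}{2} + \frac{5 i \sqrt{42}}{6}\right) \left(-2 - 9\right) = \left(- \frac{247}{2} + \frac{5 i \sqrt{42}}{6}\right) \left(-11\right) = \frac{2717}{2} - \frac{55 i \sqrt{42}}{6}$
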